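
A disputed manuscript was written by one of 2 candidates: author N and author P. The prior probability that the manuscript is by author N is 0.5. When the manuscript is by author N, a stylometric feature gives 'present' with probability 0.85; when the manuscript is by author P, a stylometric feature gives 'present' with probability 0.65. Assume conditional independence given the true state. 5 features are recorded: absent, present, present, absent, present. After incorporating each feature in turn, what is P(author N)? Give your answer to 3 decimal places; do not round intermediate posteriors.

0.291

After 'absent': P(author N) = 0.15·0.5000 / (0.15·0.5000 + 0.35·0.5000) ≈ 0.3000
After 'present': P(author N) = 0.85·0.3000 / (0.85·0.3000 + 0.65·0.7000) ≈ 0.3592
After 'present': P(author N) = 0.85·0.3592 / (0.85·0.3592 + 0.65·0.6408) ≈ 0.4229
After 'absent': P(author N) = 0.15·0.4229 / (0.15·0.4229 + 0.35·0.5771) ≈ 0.2390
After 'present': P(author N) = 0.85·0.2390 / (0.85·0.2390 + 0.65·0.7610) ≈ 0.2912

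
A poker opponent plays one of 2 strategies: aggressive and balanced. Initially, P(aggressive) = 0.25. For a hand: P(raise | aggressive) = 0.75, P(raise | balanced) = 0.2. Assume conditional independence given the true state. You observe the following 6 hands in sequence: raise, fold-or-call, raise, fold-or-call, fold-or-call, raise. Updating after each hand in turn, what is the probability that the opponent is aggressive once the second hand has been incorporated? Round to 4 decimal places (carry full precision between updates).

0.2809

After 'raise': P(aggressive) = 0.75·0.2500 / (0.75·0.2500 + 0.2·0.7500) ≈ 0.5556
After 'fold-or-call': P(aggressive) = 0.25·0.5556 / (0.25·0.5556 + 0.8·0.4444) ≈ 0.2809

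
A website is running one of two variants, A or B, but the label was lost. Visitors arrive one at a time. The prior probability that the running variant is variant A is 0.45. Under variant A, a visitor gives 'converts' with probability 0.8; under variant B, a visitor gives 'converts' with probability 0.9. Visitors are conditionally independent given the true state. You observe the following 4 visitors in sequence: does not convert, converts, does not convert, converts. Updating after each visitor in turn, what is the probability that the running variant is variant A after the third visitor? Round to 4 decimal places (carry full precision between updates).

0.7442

Each posterior becomes the prior for the next update.
After 'does not convert': P(A) = 0.2·0.4500 / (0.2·0.4500 + 0.1·0.5500) ≈ 0.6207
After 'converts': P(A) = 0.8·0.6207 / (0.8·0.6207 + 0.9·0.3793) ≈ 0.5926
After 'does not convert': P(A) = 0.2·0.5926 / (0.2·0.5926 + 0.1·0.4074) ≈ 0.7442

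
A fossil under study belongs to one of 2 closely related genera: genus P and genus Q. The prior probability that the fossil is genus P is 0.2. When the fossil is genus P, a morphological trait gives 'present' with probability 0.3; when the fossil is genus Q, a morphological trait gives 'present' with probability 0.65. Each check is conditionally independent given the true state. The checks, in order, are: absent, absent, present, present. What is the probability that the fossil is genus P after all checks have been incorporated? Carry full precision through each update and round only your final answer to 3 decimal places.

After 'absent': P(genus P) = 0.7·0.2000 / (0.7·0.2000 + 0.35·0.8000) ≈ 0.3333
After 'absent': P(genus P) = 0.7·0.3333 / (0.7·0.3333 + 0.35·0.6667) ≈ 0.5000
After 'present': P(genus P) = 0.3·0.5000 / (0.3·0.5000 + 0.65·0.5000) ≈ 0.3158
After 'present': P(genus P) = 0.3·0.3158 / (0.3·0.3158 + 0.65·0.6842) ≈ 0.1756

0.176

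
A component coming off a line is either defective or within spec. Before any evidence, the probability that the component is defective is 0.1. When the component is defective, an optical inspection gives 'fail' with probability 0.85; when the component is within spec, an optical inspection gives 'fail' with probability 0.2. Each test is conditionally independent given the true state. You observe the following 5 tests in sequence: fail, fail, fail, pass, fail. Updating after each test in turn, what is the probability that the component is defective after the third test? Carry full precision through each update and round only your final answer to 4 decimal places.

0.8951

After 'fail': P(defective) = 0.85·0.1000 / (0.85·0.1000 + 0.2·0.9000) ≈ 0.3208
After 'fail': P(defective) = 0.85·0.3208 / (0.85·0.3208 + 0.2·0.6792) ≈ 0.6674
After 'fail': P(defective) = 0.85·0.6674 / (0.85·0.6674 + 0.2·0.3326) ≈ 0.8951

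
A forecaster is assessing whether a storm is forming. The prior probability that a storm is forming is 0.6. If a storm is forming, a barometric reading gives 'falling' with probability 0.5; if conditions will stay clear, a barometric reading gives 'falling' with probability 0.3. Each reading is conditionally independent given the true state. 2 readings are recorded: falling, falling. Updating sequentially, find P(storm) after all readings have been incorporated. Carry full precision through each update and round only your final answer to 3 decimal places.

After 'falling': P(storm) = 0.5·0.6000 / (0.5·0.6000 + 0.3·0.4000) ≈ 0.7143
After 'falling': P(storm) = 0.5·0.7143 / (0.5·0.7143 + 0.3·0.2857) ≈ 0.8065

0.806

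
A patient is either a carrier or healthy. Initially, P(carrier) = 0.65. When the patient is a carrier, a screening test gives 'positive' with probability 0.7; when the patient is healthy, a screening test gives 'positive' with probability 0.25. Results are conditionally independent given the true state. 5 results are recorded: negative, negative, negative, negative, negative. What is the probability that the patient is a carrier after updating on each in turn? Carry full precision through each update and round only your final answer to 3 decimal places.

0.019

Apply Bayes' rule sequentially, carrying P(carrier) forward.
After 'negative': P(carrier) = 0.3·0.6500 / (0.3·0.6500 + 0.75·0.3500) ≈ 0.4262
After 'negative': P(carrier) = 0.3·0.4262 / (0.3·0.4262 + 0.75·0.5738) ≈ 0.2291
After 'negative': P(carrier) = 0.3·0.2291 / (0.3·0.2291 + 0.75·0.7709) ≈ 0.1062
After 'negative': P(carrier) = 0.3·0.1062 / (0.3·0.1062 + 0.75·0.8938) ≈ 0.0454
After 'negative': P(carrier) = 0.3·0.0454 / (0.3·0.0454 + 0.75·0.9546) ≈ 0.0187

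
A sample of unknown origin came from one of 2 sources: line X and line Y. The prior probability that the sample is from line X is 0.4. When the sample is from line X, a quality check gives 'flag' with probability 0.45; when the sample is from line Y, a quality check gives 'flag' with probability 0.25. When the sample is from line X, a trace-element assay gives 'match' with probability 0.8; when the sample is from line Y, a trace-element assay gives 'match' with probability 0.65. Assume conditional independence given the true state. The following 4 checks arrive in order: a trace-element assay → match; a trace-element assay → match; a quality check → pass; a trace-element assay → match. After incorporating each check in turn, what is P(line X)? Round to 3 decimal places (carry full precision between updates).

After a trace-element assay='match': P(line X) = 0.8·0.4000 / (0.8·0.4000 + 0.65·0.6000) ≈ 0.4507
After a trace-element assay='match': P(line X) = 0.8·0.4507 / (0.8·0.4507 + 0.65·0.5493) ≈ 0.5025
After a quality check='pass': P(line X) = 0.55·0.5025 / (0.55·0.5025 + 0.75·0.4975) ≈ 0.4255
After a trace-element assay='match': P(line X) = 0.8·0.4255 / (0.8·0.4255 + 0.65·0.5745) ≈ 0.4768

0.477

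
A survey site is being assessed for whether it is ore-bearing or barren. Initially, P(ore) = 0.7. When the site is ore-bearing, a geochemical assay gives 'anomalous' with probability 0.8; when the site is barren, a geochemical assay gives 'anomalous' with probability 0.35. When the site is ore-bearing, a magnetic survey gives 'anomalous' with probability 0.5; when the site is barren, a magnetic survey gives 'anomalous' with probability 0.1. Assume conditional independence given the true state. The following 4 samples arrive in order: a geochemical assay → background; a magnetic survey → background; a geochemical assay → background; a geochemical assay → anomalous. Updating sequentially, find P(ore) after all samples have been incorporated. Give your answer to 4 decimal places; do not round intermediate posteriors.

After a geochemical assay='background': P(ore) = 0.2·0.7000 / (0.2·0.7000 + 0.65·0.3000) ≈ 0.4179
After a magnetic survey='background': P(ore) = 0.5·0.4179 / (0.5·0.4179 + 0.9·0.5821) ≈ 0.2851
After a geochemical assay='background': P(ore) = 0.2·0.2851 / (0.2·0.2851 + 0.65·0.7149) ≈ 0.1093
After a geochemical assay='anomalous': P(ore) = 0.8·0.1093 / (0.8·0.1093 + 0.35·0.8907) ≈ 0.2191

0.2191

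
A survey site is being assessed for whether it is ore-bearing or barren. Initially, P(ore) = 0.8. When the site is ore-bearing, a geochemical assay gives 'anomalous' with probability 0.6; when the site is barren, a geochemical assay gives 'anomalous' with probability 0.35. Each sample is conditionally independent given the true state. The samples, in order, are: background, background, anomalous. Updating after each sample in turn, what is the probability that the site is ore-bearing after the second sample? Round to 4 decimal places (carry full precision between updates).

After 'background': P(ore) = 0.4·0.8000 / (0.4·0.8000 + 0.65·0.2000) ≈ 0.7111
After 'background': P(ore) = 0.4·0.7111 / (0.4·0.7111 + 0.65·0.2889) ≈ 0.6024

0.6024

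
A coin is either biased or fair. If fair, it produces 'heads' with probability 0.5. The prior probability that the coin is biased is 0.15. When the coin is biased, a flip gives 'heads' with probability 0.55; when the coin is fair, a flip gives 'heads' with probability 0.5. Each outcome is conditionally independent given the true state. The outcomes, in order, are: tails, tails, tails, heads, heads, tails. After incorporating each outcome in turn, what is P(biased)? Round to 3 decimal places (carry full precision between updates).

0.123

After 'tails': P(biased) = 0.45·0.1500 / (0.45·0.1500 + 0.5·0.8500) ≈ 0.1371
After 'tails': P(biased) = 0.45·0.1371 / (0.45·0.1371 + 0.5·0.8629) ≈ 0.1251
After 'tails': P(biased) = 0.45·0.1251 / (0.45·0.1251 + 0.5·0.8749) ≈ 0.1140
After 'heads': P(biased) = 0.55·0.1140 / (0.55·0.1140 + 0.5·0.8860) ≈ 0.1240
After 'heads': P(biased) = 0.55·0.1240 / (0.55·0.1240 + 0.5·0.8760) ≈ 0.1347
After 'tails': P(biased) = 0.45·0.1347 / (0.45·0.1347 + 0.5·0.8653) ≈ 0.1229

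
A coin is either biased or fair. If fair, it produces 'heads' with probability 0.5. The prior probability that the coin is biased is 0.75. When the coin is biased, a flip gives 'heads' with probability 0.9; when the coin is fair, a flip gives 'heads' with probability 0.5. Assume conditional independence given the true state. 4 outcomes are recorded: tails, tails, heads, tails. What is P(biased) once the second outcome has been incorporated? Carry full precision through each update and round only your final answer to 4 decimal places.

After 'tails': P(biased) = 0.1·0.7500 / (0.1·0.7500 + 0.5·0.2500) ≈ 0.3750
After 'tails': P(biased) = 0.1·0.3750 / (0.1·0.3750 + 0.5·0.6250) ≈ 0.1071

0.1071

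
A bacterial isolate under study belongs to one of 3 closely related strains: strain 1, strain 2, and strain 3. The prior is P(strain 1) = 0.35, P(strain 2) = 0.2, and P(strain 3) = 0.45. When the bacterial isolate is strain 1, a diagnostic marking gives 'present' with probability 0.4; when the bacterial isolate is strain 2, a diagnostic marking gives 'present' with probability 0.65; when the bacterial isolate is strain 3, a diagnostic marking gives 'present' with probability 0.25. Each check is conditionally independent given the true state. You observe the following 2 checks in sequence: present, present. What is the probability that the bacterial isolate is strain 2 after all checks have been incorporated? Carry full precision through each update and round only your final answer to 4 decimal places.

After 'present': normaliser = 0.4·0.3500 + 0.65·0.2000 + 0.25·0.4500; P(strain 1) ≈ 0.3660, P(strain 2) ≈ 0.3399, P(strain 3) ≈ 0.2941
After 'present': normaliser = 0.4·0.3660 + 0.65·0.3399 + 0.25·0.2941; P(strain 1) ≈ 0.3321, P(strain 2) ≈ 0.5011, P(strain 3) ≈ 0.1668

0.5011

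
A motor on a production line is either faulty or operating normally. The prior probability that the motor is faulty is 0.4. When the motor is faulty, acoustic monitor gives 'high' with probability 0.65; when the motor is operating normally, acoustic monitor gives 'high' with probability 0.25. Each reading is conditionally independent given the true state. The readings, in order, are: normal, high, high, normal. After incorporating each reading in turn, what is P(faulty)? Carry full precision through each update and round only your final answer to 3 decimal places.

After 'normal': P(faulty) = 0.35·0.4000 / (0.35·0.4000 + 0.75·0.6000) ≈ 0.2373
After 'high': P(faulty) = 0.65·0.2373 / (0.65·0.2373 + 0.25·0.7627) ≈ 0.4472
After 'high': P(faulty) = 0.65·0.4472 / (0.65·0.4472 + 0.25·0.5528) ≈ 0.6777
After 'normal': P(faulty) = 0.35·0.6777 / (0.35·0.6777 + 0.75·0.3223) ≈ 0.4953

0.495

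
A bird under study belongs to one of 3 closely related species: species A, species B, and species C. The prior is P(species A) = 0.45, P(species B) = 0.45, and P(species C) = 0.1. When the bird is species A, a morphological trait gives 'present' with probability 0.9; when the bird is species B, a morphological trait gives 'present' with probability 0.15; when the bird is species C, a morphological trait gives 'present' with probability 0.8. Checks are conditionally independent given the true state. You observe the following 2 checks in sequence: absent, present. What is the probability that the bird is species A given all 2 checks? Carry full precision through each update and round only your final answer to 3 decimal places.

0.356

After 'absent': normaliser = 0.1·0.4500 + 0.85·0.4500 + 0.2·0.1000; P(species A) ≈ 0.1006, P(species B) ≈ 0.8547, P(species C) ≈ 0.0447
After 'present': normaliser = 0.9·0.1006 + 0.15·0.8547 + 0.8·0.0447; P(species A) ≈ 0.3557, P(species B) ≈ 0.5038, P(species C) ≈ 0.1405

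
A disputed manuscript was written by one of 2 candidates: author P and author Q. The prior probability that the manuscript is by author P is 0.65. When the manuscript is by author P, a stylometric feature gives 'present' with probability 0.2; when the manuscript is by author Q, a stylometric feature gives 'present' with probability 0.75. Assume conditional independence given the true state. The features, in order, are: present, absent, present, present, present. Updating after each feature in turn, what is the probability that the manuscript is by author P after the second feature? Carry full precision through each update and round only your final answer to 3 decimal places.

0.613

After 'present': P(author P) = 0.2·0.6500 / (0.2·0.6500 + 0.75·0.3500) ≈ 0.3312
After 'absent': P(author P) = 0.8·0.3312 / (0.8·0.3312 + 0.25·0.6688) ≈ 0.6131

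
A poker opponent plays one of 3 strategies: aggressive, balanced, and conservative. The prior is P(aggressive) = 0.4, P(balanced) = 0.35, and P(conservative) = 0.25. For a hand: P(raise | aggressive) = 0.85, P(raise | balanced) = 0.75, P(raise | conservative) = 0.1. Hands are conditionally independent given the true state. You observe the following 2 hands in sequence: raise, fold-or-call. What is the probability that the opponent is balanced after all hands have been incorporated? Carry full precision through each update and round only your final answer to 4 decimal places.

0.4717

Apply Bayes' rule sequentially, carrying P(balanced) forward.
After 'raise': normaliser = 0.85·0.4000 + 0.75·0.3500 + 0.1·0.2500; P(aggressive) ≈ 0.5418, P(balanced) ≈ 0.4183, P(conservative) ≈ 0.0398
After 'fold-or-call': normaliser = 0.15·0.5418 + 0.25·0.4183 + 0.9·0.0398; P(aggressive) ≈ 0.3666, P(balanced) ≈ 0.4717, P(conservative) ≈ 0.1617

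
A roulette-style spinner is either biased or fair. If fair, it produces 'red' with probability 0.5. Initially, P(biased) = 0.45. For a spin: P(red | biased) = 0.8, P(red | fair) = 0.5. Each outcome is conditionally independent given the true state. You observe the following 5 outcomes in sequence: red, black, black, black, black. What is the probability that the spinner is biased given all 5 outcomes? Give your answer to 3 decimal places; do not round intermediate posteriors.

0.032

After 'red': P(biased) = 0.8·0.4500 / (0.8·0.4500 + 0.5·0.5500) ≈ 0.5669
After 'black': P(biased) = 0.2·0.5669 / (0.2·0.5669 + 0.5·0.4331) ≈ 0.3437
After 'black': P(biased) = 0.2·0.3437 / (0.2·0.3437 + 0.5·0.6563) ≈ 0.1732
After 'black': P(biased) = 0.2·0.1732 / (0.2·0.1732 + 0.5·0.8268) ≈ 0.0773
After 'black': P(biased) = 0.2·0.0773 / (0.2·0.0773 + 0.5·0.9227) ≈ 0.0324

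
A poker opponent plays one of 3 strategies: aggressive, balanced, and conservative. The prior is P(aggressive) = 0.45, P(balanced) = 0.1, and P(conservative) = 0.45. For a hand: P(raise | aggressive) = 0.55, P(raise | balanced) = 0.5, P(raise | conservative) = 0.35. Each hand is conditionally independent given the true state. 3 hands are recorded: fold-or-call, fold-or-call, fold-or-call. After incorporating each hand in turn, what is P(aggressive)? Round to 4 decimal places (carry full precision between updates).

After 'fold-or-call': normaliser = 0.45·0.4500 + 0.5·0.1000 + 0.65·0.4500; P(aggressive) ≈ 0.3716, P(balanced) ≈ 0.0917, P(conservative) ≈ 0.5367
After 'fold-or-call': normaliser = 0.45·0.3716 + 0.5·0.0917 + 0.65·0.5367; P(aggressive) ≈ 0.2976, P(balanced) ≈ 0.0816, P(conservative) ≈ 0.6208
After 'fold-or-call': normaliser = 0.45·0.2976 + 0.5·0.0816 + 0.65·0.6208; P(aggressive) ≈ 0.2316, P(balanced) ≈ 0.0706, P(conservative) ≈ 0.6979

0.2316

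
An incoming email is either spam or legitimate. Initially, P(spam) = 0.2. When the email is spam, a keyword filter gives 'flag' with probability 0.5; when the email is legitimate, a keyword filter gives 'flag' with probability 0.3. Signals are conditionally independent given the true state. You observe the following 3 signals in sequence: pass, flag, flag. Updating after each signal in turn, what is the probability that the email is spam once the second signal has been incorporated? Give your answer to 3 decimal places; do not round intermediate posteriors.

0.229

After 'pass': P(spam) = 0.5·0.2000 / (0.5·0.2000 + 0.7·0.8000) ≈ 0.1515
After 'flag': P(spam) = 0.5·0.1515 / (0.5·0.1515 + 0.3·0.8485) ≈ 0.2294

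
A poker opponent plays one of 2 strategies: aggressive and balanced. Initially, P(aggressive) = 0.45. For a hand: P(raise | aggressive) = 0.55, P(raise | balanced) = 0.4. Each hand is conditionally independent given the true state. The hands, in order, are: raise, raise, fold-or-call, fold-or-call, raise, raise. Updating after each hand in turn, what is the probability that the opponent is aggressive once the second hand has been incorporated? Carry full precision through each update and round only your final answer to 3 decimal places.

After 'raise': P(aggressive) = 0.55·0.4500 / (0.55·0.4500 + 0.4·0.5500) ≈ 0.5294
After 'raise': P(aggressive) = 0.55·0.5294 / (0.55·0.5294 + 0.4·0.4706) ≈ 0.6074

0.607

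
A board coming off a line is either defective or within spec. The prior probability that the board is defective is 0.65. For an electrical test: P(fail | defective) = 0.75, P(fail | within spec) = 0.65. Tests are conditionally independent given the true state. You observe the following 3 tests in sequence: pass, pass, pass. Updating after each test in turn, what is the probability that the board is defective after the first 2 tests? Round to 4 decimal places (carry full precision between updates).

After 'pass': P(defective) = 0.25·0.6500 / (0.25·0.6500 + 0.35·0.3500) ≈ 0.5702
After 'pass': P(defective) = 0.25·0.5702 / (0.25·0.5702 + 0.35·0.4298) ≈ 0.4865

0.4865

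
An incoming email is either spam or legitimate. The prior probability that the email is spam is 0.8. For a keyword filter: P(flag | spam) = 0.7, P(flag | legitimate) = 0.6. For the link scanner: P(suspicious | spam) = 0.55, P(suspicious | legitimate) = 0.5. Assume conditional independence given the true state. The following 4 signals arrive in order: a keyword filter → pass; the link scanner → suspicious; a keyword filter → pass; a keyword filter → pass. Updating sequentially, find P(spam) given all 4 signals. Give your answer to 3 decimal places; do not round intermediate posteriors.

0.650

After a keyword filter='pass': P(spam) = 0.3·0.8000 / (0.3·0.8000 + 0.4·0.2000) ≈ 0.7500
After the link scanner='suspicious': P(spam) = 0.55·0.7500 / (0.55·0.7500 + 0.5·0.2500) ≈ 0.7674
After a keyword filter='pass': P(spam) = 0.3·0.7674 / (0.3·0.7674 + 0.4·0.2326) ≈ 0.7122
After a keyword filter='pass': P(spam) = 0.3·0.7122 / (0.3·0.7122 + 0.4·0.2878) ≈ 0.6499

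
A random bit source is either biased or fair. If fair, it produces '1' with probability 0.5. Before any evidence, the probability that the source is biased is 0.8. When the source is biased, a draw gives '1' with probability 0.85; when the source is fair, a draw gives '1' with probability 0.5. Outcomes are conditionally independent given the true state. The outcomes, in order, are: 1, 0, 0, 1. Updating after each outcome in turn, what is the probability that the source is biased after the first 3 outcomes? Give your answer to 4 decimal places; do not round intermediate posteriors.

0.3797

Each posterior becomes the prior for the next update.
After '1': P(biased) = 0.85·0.8000 / (0.85·0.8000 + 0.5·0.2000) ≈ 0.8718
After '0': P(biased) = 0.15·0.8718 / (0.15·0.8718 + 0.5·0.1282) ≈ 0.6711
After '0': P(biased) = 0.15·0.6711 / (0.15·0.6711 + 0.5·0.3289) ≈ 0.3797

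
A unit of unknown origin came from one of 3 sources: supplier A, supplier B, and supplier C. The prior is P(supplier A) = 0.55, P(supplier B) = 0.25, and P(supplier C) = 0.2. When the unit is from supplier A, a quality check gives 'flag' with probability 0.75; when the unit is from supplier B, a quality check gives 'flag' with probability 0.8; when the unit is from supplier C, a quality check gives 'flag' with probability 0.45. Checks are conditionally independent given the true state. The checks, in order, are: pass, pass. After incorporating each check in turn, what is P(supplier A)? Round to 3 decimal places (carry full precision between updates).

0.328

After 'pass': normaliser = 0.25·0.5500 + 0.2·0.2500 + 0.55·0.2000; P(supplier A) ≈ 0.4622, P(supplier B) ≈ 0.1681, P(supplier C) ≈ 0.3697
After 'pass': normaliser = 0.25·0.4622 + 0.2·0.1681 + 0.55·0.3697; P(supplier A) ≈ 0.3278, P(supplier B) ≈ 0.0954, P(supplier C) ≈ 0.5769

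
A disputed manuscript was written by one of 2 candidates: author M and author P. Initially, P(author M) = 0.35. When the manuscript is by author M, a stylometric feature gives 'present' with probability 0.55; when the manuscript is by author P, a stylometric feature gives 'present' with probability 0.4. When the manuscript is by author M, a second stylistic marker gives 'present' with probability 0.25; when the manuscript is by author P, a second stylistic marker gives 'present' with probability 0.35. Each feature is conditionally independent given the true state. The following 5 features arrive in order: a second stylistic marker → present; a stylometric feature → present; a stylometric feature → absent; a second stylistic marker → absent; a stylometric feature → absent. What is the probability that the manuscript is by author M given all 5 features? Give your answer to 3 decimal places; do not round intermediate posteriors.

0.256

After a second stylistic marker='present': P(author M) = 0.25·0.3500 / (0.25·0.3500 + 0.35·0.6500) ≈ 0.2778
After a stylometric feature='present': P(author M) = 0.55·0.2778 / (0.55·0.2778 + 0.4·0.7222) ≈ 0.3459
After a stylometric feature='absent': P(author M) = 0.45·0.3459 / (0.45·0.3459 + 0.6·0.6541) ≈ 0.2840
After a second stylistic marker='absent': P(author M) = 0.75·0.2840 / (0.75·0.2840 + 0.65·0.7160) ≈ 0.3140
After a stylometric feature='absent': P(author M) = 0.45·0.3140 / (0.45·0.3140 + 0.6·0.6860) ≈ 0.2555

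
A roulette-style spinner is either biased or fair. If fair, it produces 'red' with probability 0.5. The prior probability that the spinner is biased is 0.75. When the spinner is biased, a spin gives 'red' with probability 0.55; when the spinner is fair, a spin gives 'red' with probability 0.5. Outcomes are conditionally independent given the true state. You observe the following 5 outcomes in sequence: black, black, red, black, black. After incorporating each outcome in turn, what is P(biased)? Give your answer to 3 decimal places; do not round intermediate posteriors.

After 'black': P(biased) = 0.45·0.7500 / (0.45·0.7500 + 0.5·0.2500) ≈ 0.7297
After 'black': P(biased) = 0.45·0.7297 / (0.45·0.7297 + 0.5·0.2703) ≈ 0.7085
After 'red': P(biased) = 0.55·0.7085 / (0.55·0.7085 + 0.5·0.2915) ≈ 0.7277
After 'black': P(biased) = 0.45·0.7277 / (0.45·0.7277 + 0.5·0.2723) ≈ 0.7064
After 'black': P(biased) = 0.45·0.7064 / (0.45·0.7064 + 0.5·0.2936) ≈ 0.6841

0.684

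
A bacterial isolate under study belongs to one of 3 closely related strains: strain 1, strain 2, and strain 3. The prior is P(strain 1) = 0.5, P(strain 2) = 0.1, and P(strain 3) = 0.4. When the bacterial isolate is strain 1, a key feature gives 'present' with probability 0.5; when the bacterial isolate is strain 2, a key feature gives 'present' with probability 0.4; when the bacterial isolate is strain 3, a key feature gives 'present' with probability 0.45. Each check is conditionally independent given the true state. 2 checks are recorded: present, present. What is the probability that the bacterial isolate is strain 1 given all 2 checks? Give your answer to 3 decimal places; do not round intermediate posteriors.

Apply Bayes' rule sequentially, carrying P(strain 1) forward.
After 'present': normaliser = 0.5·0.5000 + 0.4·0.1000 + 0.45·0.4000; P(strain 1) ≈ 0.5319, P(strain 2) ≈ 0.0851, P(strain 3) ≈ 0.3830
After 'present': normaliser = 0.5·0.5319 + 0.4·0.0851 + 0.45·0.3830; P(strain 1) ≈ 0.5631, P(strain 2) ≈ 0.0721, P(strain 3) ≈ 0.3649

0.563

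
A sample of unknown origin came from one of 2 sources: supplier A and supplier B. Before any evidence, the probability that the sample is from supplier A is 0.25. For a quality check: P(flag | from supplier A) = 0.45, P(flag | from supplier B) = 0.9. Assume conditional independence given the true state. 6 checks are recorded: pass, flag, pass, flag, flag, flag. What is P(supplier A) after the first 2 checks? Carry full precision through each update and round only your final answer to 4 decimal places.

After 'pass': P(supplier A) = 0.55·0.2500 / (0.55·0.2500 + 0.1·0.7500) ≈ 0.6471
After 'flag': P(supplier A) = 0.45·0.6471 / (0.45·0.6471 + 0.9·0.3529) ≈ 0.4783

0.4783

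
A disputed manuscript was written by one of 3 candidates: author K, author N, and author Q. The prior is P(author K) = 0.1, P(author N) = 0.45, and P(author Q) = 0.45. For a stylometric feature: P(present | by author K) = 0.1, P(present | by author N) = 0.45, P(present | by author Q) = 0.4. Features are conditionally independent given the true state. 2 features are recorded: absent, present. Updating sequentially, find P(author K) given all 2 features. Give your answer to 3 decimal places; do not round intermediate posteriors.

0.039

After 'absent': normaliser = 0.9·0.1000 + 0.55·0.4500 + 0.6·0.4500; P(author K) ≈ 0.1481, P(author N) ≈ 0.4074, P(author Q) ≈ 0.4444
After 'present': normaliser = 0.1·0.1481 + 0.45·0.4074 + 0.4·0.4444; P(author K) ≈ 0.0394, P(author N) ≈ 0.4877, P(author Q) ≈ 0.4729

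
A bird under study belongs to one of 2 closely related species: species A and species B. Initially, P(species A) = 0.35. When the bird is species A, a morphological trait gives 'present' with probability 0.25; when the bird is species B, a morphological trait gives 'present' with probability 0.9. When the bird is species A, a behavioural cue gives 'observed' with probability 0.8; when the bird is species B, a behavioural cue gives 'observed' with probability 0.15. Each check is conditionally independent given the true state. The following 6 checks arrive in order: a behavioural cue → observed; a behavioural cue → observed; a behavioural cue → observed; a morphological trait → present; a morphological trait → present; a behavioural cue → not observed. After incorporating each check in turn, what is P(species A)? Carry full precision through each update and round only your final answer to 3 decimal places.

After a behavioural cue='observed': P(species A) = 0.8·0.3500 / (0.8·0.3500 + 0.15·0.6500) ≈ 0.7417
After a behavioural cue='observed': P(species A) = 0.8·0.7417 / (0.8·0.7417 + 0.15·0.2583) ≈ 0.9387
After a behavioural cue='observed': P(species A) = 0.8·0.9387 / (0.8·0.9387 + 0.15·0.0613) ≈ 0.9879
After a morphological trait='present': P(species A) = 0.25·0.9879 / (0.25·0.9879 + 0.9·0.0121) ≈ 0.9578
After a morphological trait='present': P(species A) = 0.25·0.9578 / (0.25·0.9578 + 0.9·0.0422) ≈ 0.8631
After a behavioural cue='not observed': P(species A) = 0.2·0.8631 / (0.2·0.8631 + 0.85·0.1369) ≈ 0.5973

0.597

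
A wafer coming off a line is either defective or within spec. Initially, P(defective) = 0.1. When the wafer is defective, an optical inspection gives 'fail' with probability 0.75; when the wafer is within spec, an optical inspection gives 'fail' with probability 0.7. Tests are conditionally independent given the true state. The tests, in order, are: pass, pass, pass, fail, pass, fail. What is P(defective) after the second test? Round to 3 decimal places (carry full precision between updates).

0.072

After 'pass': P(defective) = 0.25·0.1000 / (0.25·0.1000 + 0.3·0.9000) ≈ 0.0847
After 'pass': P(defective) = 0.25·0.0847 / (0.25·0.0847 + 0.3·0.9153) ≈ 0.0716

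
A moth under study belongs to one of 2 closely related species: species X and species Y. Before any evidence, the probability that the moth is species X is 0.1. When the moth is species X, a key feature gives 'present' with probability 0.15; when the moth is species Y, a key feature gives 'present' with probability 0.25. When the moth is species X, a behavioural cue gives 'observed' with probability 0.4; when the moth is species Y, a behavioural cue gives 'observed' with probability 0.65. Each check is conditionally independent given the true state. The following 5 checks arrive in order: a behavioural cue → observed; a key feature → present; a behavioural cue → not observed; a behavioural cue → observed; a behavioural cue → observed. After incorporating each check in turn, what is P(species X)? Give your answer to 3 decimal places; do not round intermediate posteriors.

0.026

After a behavioural cue='observed': P(species X) = 0.4·0.1000 / (0.4·0.1000 + 0.65·0.9000) ≈ 0.0640
After a key feature='present': P(species X) = 0.15·0.0640 / (0.15·0.0640 + 0.25·0.9360) ≈ 0.0394
After a behavioural cue='not observed': P(species X) = 0.6·0.0394 / (0.6·0.0394 + 0.35·0.9606) ≈ 0.0657
After a behavioural cue='observed': P(species X) = 0.4·0.0657 / (0.4·0.0657 + 0.65·0.9343) ≈ 0.0415
After a behavioural cue='observed': P(species X) = 0.4·0.0415 / (0.4·0.0415 + 0.65·0.9585) ≈ 0.0259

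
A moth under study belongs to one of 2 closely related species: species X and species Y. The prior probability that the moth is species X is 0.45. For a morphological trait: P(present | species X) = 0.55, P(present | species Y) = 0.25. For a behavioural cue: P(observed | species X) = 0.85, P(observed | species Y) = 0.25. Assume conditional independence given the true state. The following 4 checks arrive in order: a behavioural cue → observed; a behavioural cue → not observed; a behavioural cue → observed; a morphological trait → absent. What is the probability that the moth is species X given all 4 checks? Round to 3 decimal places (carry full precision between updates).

After a behavioural cue='observed': P(species X) = 0.85·0.4500 / (0.85·0.4500 + 0.25·0.5500) ≈ 0.7356
After a behavioural cue='not observed': P(species X) = 0.15·0.7356 / (0.15·0.7356 + 0.75·0.2644) ≈ 0.3575
After a behavioural cue='observed': P(species X) = 0.85·0.3575 / (0.85·0.3575 + 0.25·0.6425) ≈ 0.6542
After a morphological trait='absent': P(species X) = 0.45·0.6542 / (0.45·0.6542 + 0.75·0.3458) ≈ 0.5316

0.532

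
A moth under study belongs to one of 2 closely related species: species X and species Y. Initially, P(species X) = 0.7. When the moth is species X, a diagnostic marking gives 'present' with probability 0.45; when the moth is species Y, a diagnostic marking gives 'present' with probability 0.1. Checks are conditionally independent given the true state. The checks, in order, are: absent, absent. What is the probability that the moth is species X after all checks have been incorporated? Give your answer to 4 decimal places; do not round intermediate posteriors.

After 'absent': P(species X) = 0.55·0.7000 / (0.55·0.7000 + 0.9·0.3000) ≈ 0.5878
After 'absent': P(species X) = 0.55·0.5878 / (0.55·0.5878 + 0.9·0.4122) ≈ 0.4656

0.4656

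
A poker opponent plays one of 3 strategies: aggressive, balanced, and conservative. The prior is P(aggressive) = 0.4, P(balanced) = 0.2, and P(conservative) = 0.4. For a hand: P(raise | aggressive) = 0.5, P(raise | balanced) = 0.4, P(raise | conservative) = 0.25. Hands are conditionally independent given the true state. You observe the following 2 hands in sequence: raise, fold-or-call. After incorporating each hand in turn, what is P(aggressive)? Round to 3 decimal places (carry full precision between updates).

Each posterior becomes the prior for the next update.
After 'raise': normaliser = 0.5·0.4000 + 0.4·0.2000 + 0.25·0.4000; P(aggressive) ≈ 0.5263, P(balanced) ≈ 0.2105, P(conservative) ≈ 0.2632
After 'fold-or-call': normaliser = 0.5·0.5263 + 0.6·0.2105 + 0.75·0.2632; P(aggressive) ≈ 0.4484, P(balanced) ≈ 0.2152, P(conservative) ≈ 0.3363

0.448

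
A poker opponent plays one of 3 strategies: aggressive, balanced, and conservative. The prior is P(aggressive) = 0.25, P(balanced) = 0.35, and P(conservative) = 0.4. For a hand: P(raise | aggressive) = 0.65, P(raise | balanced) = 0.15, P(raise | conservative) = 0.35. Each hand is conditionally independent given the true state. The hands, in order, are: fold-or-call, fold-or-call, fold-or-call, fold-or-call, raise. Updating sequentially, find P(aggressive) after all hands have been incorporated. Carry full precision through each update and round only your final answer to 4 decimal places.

After 'fold-or-call': normaliser = 0.35·0.2500 + 0.85·0.3500 + 0.65·0.4000; P(aggressive) ≈ 0.1357, P(balanced) ≈ 0.4612, P(conservative) ≈ 0.4031
After 'fold-or-call': normaliser = 0.35·0.1357 + 0.85·0.4612 + 0.65·0.4031; P(aggressive) ≈ 0.0677, P(balanced) ≈ 0.5588, P(conservative) ≈ 0.3735
After 'fold-or-call': normaliser = 0.35·0.0677 + 0.85·0.5588 + 0.65·0.3735; P(aggressive) ≈ 0.0319, P(balanced) ≈ 0.6406, P(conservative) ≈ 0.3274
After 'fold-or-call': normaliser = 0.35·0.0319 + 0.85·0.6406 + 0.65·0.3274; P(aggressive) ≈ 0.0145, P(balanced) ≈ 0.7085, P(conservative) ≈ 0.2769
After 'raise': normaliser = 0.65·0.0145 + 0.15·0.7085 + 0.35·0.2769; P(aggressive) ≈ 0.0445, P(balanced) ≈ 0.4998, P(conservative) ≈ 0.4557

0.0445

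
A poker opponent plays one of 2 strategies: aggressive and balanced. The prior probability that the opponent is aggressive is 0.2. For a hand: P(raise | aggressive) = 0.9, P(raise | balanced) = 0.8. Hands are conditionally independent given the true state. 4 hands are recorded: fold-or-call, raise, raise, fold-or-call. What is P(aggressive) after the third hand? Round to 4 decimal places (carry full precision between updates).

After 'fold-or-call': P(aggressive) = 0.1·0.2000 / (0.1·0.2000 + 0.2·0.8000) ≈ 0.1111
After 'raise': P(aggressive) = 0.9·0.1111 / (0.9·0.1111 + 0.8·0.8889) ≈ 0.1233
After 'raise': P(aggressive) = 0.9·0.1233 / (0.9·0.1233 + 0.8·0.8767) ≈ 0.1366

0.1366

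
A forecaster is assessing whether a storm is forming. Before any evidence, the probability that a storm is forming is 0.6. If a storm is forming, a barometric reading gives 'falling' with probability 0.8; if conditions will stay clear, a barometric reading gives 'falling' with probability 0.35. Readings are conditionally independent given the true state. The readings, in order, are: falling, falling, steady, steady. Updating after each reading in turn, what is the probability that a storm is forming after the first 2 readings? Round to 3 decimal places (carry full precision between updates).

0.887

After 'falling': P(storm) = 0.8·0.6000 / (0.8·0.6000 + 0.35·0.4000) ≈ 0.7742
After 'falling': P(storm) = 0.8·0.7742 / (0.8·0.7742 + 0.35·0.2258) ≈ 0.8868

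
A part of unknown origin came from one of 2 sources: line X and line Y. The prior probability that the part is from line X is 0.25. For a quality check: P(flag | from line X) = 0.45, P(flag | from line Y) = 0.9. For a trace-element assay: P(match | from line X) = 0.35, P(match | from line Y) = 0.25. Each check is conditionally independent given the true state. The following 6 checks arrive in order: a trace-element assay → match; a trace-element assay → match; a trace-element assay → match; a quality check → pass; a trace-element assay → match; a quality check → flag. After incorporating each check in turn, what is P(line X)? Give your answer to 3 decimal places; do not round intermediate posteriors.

After a trace-element assay='match': P(line X) = 0.35·0.2500 / (0.35·0.2500 + 0.25·0.7500) ≈ 0.3182
After a trace-element assay='match': P(line X) = 0.35·0.3182 / (0.35·0.3182 + 0.25·0.6818) ≈ 0.3952
After a trace-element assay='match': P(line X) = 0.35·0.3952 / (0.35·0.3952 + 0.25·0.6048) ≈ 0.4777
After a quality check='pass': P(line X) = 0.55·0.4777 / (0.55·0.4777 + 0.1·0.5223) ≈ 0.8342
After a trace-element assay='match': P(line X) = 0.35·0.8342 / (0.35·0.8342 + 0.25·0.1658) ≈ 0.8757
After a quality check='flag': P(line X) = 0.45·0.8757 / (0.45·0.8757 + 0.9·0.1243) ≈ 0.7788

0.779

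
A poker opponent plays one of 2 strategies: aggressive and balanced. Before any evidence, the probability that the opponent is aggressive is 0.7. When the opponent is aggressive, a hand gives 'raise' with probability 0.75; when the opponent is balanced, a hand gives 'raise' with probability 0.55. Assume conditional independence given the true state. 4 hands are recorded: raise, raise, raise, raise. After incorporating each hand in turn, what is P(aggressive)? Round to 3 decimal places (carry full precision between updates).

0.890

Each posterior becomes the prior for the next update.
After 'raise': P(aggressive) = 0.75·0.7000 / (0.75·0.7000 + 0.55·0.3000) ≈ 0.7609
After 'raise': P(aggressive) = 0.75·0.7609 / (0.75·0.7609 + 0.55·0.2391) ≈ 0.8127
After 'raise': P(aggressive) = 0.75·0.8127 / (0.75·0.8127 + 0.55·0.1873) ≈ 0.8554
After 'raise': P(aggressive) = 0.75·0.8554 / (0.75·0.8554 + 0.55·0.1446) ≈ 0.8897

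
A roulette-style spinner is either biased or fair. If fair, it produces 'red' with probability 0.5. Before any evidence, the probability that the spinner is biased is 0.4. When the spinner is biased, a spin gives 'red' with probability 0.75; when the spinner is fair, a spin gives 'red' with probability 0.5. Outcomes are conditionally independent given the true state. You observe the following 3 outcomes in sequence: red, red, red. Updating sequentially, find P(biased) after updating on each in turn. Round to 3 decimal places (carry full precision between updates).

After 'red': P(biased) = 0.75·0.4000 / (0.75·0.4000 + 0.5·0.6000) ≈ 0.5000
After 'red': P(biased) = 0.75·0.5000 / (0.75·0.5000 + 0.5·0.5000) ≈ 0.6000
After 'red': P(biased) = 0.75·0.6000 / (0.75·0.6000 + 0.5·0.4000) ≈ 0.6923

0.692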